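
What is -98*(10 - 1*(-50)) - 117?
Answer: -5997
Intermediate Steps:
-98*(10 - 1*(-50)) - 117 = -98*(10 + 50) - 117 = -98*60 - 117 = -5880 - 117 = -5997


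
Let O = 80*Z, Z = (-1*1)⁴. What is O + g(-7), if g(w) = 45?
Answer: 125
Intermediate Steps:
Z = 1 (Z = (-1)⁴ = 1)
O = 80 (O = 80*1 = 80)
O + g(-7) = 80 + 45 = 125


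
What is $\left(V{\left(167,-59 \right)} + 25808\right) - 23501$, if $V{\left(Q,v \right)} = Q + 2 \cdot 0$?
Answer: $2474$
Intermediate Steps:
$V{\left(Q,v \right)} = Q$ ($V{\left(Q,v \right)} = Q + 0 = Q$)
$\left(V{\left(167,-59 \right)} + 25808\right) - 23501 = \left(167 + 25808\right) - 23501 = 25975 - 23501 = 2474$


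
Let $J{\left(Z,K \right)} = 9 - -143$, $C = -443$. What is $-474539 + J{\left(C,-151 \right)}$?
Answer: $-474387$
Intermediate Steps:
$J{\left(Z,K \right)} = 152$ ($J{\left(Z,K \right)} = 9 + 143 = 152$)
$-474539 + J{\left(C,-151 \right)} = -474539 + 152 = -474387$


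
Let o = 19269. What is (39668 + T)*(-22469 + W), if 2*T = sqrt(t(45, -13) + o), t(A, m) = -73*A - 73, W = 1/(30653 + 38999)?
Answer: -15520211974679/17413 - 1565010787*sqrt(15911)/139304 ≈ -8.9272e+8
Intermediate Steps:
W = 1/69652 ≈ 1.4357e-5
t(A, m) = -73 - 73*A
T = sqrt(15911)/2 (T = sqrt((-73 - 73*45) + 19269)/2 = sqrt((-73 - 3285) + 19269)/2 = sqrt(-3358 + 19269)/2 = sqrt(15911)/2 ≈ 63.069)
(39668 + T)*(-22469 + W) = (39668 + sqrt(15911)/2)*(-22469 + 1/69652) = (39668 + sqrt(15911)/2)*(-1565010787/69652) = -15520211974679/17413 - 1565010787*sqrt(15911)/139304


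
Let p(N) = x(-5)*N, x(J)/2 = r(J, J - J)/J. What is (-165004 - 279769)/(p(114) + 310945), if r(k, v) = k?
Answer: -444773/311173 ≈ -1.4293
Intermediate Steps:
x(J) = 2 (x(J) = 2*(J/J) = 2*1 = 2)
p(N) = 2*N
(-165004 - 279769)/(p(114) + 310945) = (-165004 - 279769)/(2*114 + 310945) = -444773/(228 + 310945) = -444773/311173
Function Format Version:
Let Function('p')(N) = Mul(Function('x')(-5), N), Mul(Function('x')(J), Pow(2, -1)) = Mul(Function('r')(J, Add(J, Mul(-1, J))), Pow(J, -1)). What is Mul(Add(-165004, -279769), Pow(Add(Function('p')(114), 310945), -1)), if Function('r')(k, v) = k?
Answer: Rational(-444773, 311173) ≈ -1.4293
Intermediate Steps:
Function('x')(J) = 2 (Function('x')(J) = Mul(2, Mul(J, Pow(J, -1))) = Mul(2, 1) = 2)
Function('p')(N) = Mul(2, N)
Mul(Add(-165004, -279769), Pow(Add(Function('p')(114), 310945), -1)) = Mul(Add(-165004, -279769), Pow(Add(Mul(2, 114), 310945), -1)) = Mul(-444773, Pow(Add(228, 310945), -1)) = Mul(-444773, Pow(311173, -1)) = Mul(-444773, Rational(1, 311173)) = Rational(-444773, 311173)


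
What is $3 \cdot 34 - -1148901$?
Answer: $1149003$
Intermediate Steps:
$3 \cdot 34 - -1148901 = 102 + 1148901 = 1149003$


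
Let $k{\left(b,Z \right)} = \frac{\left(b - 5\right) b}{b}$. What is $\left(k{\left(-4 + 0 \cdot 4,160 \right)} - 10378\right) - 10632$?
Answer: $-21019$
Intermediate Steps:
$k{\left(b,Z \right)} = -5 + b$ ($k{\left(b,Z \right)} = \frac{\left(-5 + b\right) b}{b} = \frac{b \left(-5 + b\right)}{b} = -5 + b$)
$\left(k{\left(-4 + 0 \cdot 4,160 \right)} - 10378\right) - 10632 = \left(\left(-5 + \left(-4 + 0 \cdot 4\right)\right) - 10378\right) - 10632 = \left(\left(-5 + \left(-4 + 0\right)\right) - 10378\right) - 10632 = \left(\left(-5 - 4\right) - 10378\right) - 10632 = \left(-9 - 10378\right) - 10632 = -10387 - 10632 = -21019$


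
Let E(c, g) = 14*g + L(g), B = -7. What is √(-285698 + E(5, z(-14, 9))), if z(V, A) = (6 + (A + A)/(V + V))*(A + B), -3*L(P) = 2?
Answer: I*√2569938/3 ≈ 534.37*I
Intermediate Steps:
L(P) = -⅔ (L(P) = -⅓*2 = -⅔)
z(V, A) = (-7 + A)*(6 + A/V) (z(V, A) = (6 + (A + A)/(V + V))*(A - 7) = (6 + (2*A)/((2*V)))*(-7 + A) = (6 + (2*A)*(1/(2*V)))*(-7 + A) = (6 + A/V)*(-7 + A) = (-7 + A)*(6 + A/V))
E(c, g) = -⅔ + 14*g (E(c, g) = 14*g - ⅔ = -⅔ + 14*g)
√(-285698 + E(5, z(-14, 9))) = √(-285698 + (-⅔ + 14*((9² - 7*9 + 6*(-14)*(-7 + 9))/(-14)))) = √(-285698 + (-⅔ + 14*(-(81 - 63 + 6*(-14)*2)/14))) = √(-285698 + (-⅔ + 14*(-(81 - 63 - 168)/14))) = √(-285698 + (-⅔ + 14*(-1/14*(-150)))) = √(-285698 + (-⅔ + 14*(75/7))) = √(-285698 + (-⅔ + 150)) = √(-285698 + 448/3) = √(-856646/3) = I*√2569938/3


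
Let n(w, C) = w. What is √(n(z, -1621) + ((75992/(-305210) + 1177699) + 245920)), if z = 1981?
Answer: 2*√15689874649745/6635 ≈ 1194.0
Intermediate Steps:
√(n(z, -1621) + ((75992/(-305210) + 1177699) + 245920)) = √(1981 + ((75992/(-305210) + 1177699) + 245920)) = √(1981 + ((75992*(-1/305210) + 1177699) + 245920)) = √(1981 + ((-1652/6635 + 1177699) + 245920)) = √(1981 + (7814031213/6635 + 245920)) = √(1981 + 9445710413/6635) = √(9458854348/6635) = 2*√15689874649745/6635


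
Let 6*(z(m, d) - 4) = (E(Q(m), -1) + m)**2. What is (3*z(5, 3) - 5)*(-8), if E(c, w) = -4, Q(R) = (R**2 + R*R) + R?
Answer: -60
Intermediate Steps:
Q(R) = R + 2*R**2 (Q(R) = (R**2 + R**2) + R = 2*R**2 + R = R + 2*R**2)
z(m, d) = 4 + (-4 + m)**2/6
(3*z(5, 3) - 5)*(-8) = (3*(4 + (-4 + 5)**2/6) - 5)*(-8) = (3*(4 + (1/6)*1**2) - 5)*(-8) = (3*(4 + (1/6)*1) - 5)*(-8) = (3*(4 + 1/6) - 5)*(-8) = (3*(25/6) - 5)*(-8) = (25/2 - 5)*(-8) = (15/2)*(-8) = -60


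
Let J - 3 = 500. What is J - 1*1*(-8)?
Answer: 511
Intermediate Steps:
J = 503 (J = 3 + 500 = 503)
J - 1*1*(-8) = 503 - 1*1*(-8) = 503 - (-8) = 503 - 1*(-8) = 503 + 8 = 511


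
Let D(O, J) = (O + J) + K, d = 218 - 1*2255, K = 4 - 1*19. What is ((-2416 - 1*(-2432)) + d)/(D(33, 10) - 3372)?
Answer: 2021/3344 ≈ 0.60437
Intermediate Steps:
K = -15 (K = 4 - 19 = -15)
d = -2037 (d = 218 - 2255 = -2037)
D(O, J) = -15 + J + O (D(O, J) = (O + J) - 15 = (J + O) - 15 = -15 + J + O)
((-2416 - 1*(-2432)) + d)/(D(33, 10) - 3372) = ((-2416 - 1*(-2432)) - 2037)/((-15 + 10 + 33) - 3372) = ((-2416 + 2432) - 2037)/(28 - 3372) = (16 - 2037)/(-3344) = -2021*(-1/3344) = 2021/3344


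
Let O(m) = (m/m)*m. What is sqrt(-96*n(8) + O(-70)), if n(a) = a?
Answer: I*sqrt(838) ≈ 28.948*I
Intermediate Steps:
O(m) = m (O(m) = 1*m = m)
sqrt(-96*n(8) + O(-70)) = sqrt(-96*8 - 70) = sqrt(-768 - 70) = sqrt(-838) = I*sqrt(838)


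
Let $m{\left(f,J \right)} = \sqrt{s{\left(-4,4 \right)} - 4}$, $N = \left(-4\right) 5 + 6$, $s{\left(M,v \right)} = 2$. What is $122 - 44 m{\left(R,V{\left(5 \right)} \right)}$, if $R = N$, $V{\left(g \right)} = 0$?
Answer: $122 - 44 i \sqrt{2} \approx 122.0 - 62.225 i$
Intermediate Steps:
$N = -14$ ($N = -20 + 6 = -14$)
$R = -14$
$m{\left(f,J \right)} = i \sqrt{2}$ ($m{\left(f,J \right)} = \sqrt{2 - 4} = \sqrt{-2} = i \sqrt{2}$)
$122 - 44 m{\left(R,V{\left(5 \right)} \right)} = 122 - 44 i \sqrt{2}$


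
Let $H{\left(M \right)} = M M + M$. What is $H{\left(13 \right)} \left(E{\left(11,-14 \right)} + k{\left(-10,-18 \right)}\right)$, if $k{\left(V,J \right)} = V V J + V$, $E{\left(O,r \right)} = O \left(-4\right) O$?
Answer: $-417508$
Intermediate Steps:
$H{\left(M \right)} = M + M^{2}$ ($H{\left(M \right)} = M^{2} + M = M + M^{2}$)
$E{\left(O,r \right)} = - 4 O^{2}$ ($E{\left(O,r \right)} = - 4 O O = - 4 O^{2}$)
$k{\left(V,J \right)} = V + J V^{2}$ ($k{\left(V,J \right)} = V^{2} J + V = J V^{2} + V = V + J V^{2}$)
$H{\left(13 \right)} \left(E{\left(11,-14 \right)} + k{\left(-10,-18 \right)}\right) = 13 \left(1 + 13\right) \left(- 4 \cdot 11^{2} - 10 \left(1 - -180\right)\right) = 13 \cdot 14 \left(\left(-4\right) 121 - 10 \left(1 + 180\right)\right) = 182 \left(-484 - 1810\right) = 182 \left(-2294\right) = -417508$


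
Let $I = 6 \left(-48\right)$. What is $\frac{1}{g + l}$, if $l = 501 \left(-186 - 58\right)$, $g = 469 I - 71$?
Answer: $- \frac{1}{257387} \approx -3.8852 \cdot 10^{-6}$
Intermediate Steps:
$I = -288$
$g = -135143$ ($g = 469 \left(-288\right) - 71 = -135072 - 71 = -135143$)
$l = -122244$ ($l = 501 \left(-244\right) = -122244$)
$\frac{1}{g + l} = \frac{1}{-135143 - 122244} = \frac{1}{-257387} = - \frac{1}{257387}$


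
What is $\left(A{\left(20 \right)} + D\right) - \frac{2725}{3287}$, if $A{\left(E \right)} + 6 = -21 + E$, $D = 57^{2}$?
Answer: $\frac{10653729}{3287} \approx 3241.2$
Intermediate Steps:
$D = 3249$
$A{\left(E \right)} = -27 + E$ ($A{\left(E \right)} = -6 + \left(-21 + E\right) = -27 + E$)
$\left(A{\left(20 \right)} + D\right) - \frac{2725}{3287} = \left(\left(-27 + 20\right) + 3249\right) - \frac{2725}{3287} = \left(-7 + 3249\right) - \frac{2725}{3287} = 3242 - \frac{2725}{3287} = \frac{10653729}{3287}$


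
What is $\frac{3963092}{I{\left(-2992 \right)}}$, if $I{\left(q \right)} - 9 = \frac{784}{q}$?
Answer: $\frac{370549102}{817} \approx 4.5355 \cdot 10^{5}$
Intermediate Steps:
$I{\left(q \right)} = 9 + \frac{784}{q}$
$\frac{3963092}{I{\left(-2992 \right)}} = \frac{3963092}{9 + \frac{784}{-2992}} = \frac{3963092}{9 + 784 \left(- \frac{1}{2992}\right)} = \frac{3963092}{9 - \frac{49}{187}} = \frac{3963092}{\frac{1634}{187}} = 3963092 \cdot \frac{187}{1634} = \frac{370549102}{817}$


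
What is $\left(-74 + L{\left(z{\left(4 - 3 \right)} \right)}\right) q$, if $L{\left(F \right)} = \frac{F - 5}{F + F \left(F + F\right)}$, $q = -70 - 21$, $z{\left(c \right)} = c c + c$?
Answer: $\frac{67613}{10} \approx 6761.3$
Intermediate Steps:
$z{\left(c \right)} = c + c^{2}$ ($z{\left(c \right)} = c^{2} + c = c + c^{2}$)
$q = -91$ ($q = -70 - 21 = -91$)
$L{\left(F \right)} = \frac{-5 + F}{F + 2 F^{2}}$ ($L{\left(F \right)} = \frac{-5 + F}{F + F 2 F} = \frac{-5 + F}{F + 2 F^{2}}$)
$\left(-74 + L{\left(z{\left(4 - 3 \right)} \right)}\right) q = \left(-74 + \frac{-5 + \left(4 - 3\right) \left(1 + \left(4 - 3\right)\right)}{\left(4 - 3\right) \left(1 + \left(4 - 3\right)\right) \left(1 + 2 \left(4 - 3\right) \left(1 + \left(4 - 3\right)\right)\right)}\right) \left(-91\right) = \left(-74 + \frac{-5 + 1 \left(1 + 1\right)}{1 \left(1 + 1\right) \left(1 + 2 \cdot 1 \left(1 + 1\right)\right)}\right) \left(-91\right) = \left(-74 + \frac{-5 + 1 \cdot 2}{1 \cdot 2 \left(1 + 2 \cdot 1 \cdot 2\right)}\right) \left(-91\right) = \left(-74 + \frac{-5 + 2}{2 \left(1 + 2 \cdot 2\right)}\right) \left(-91\right) = \left(-74 + \frac{1}{2} \frac{1}{1 + 4} \left(-3\right)\right) \left(-91\right) = \left(-74 + \frac{1}{2} \cdot \frac{1}{5} \left(-3\right)\right) \left(-91\right) = \left(-74 - \frac{3}{10}\right) \left(-91\right) = \left(- \frac{743}{10}\right) \left(-91\right) = \frac{67613}{10}$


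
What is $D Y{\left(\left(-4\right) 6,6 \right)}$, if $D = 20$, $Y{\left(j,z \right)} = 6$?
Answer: $120$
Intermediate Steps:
$D Y{\left(\left(-4\right) 6,6 \right)} = 20 \cdot 6 = 120$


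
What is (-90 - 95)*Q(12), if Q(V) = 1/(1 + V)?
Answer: -185/13 ≈ -14.231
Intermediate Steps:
(-90 - 95)*Q(12) = (-90 - 95)/(1 + 12) = -185/13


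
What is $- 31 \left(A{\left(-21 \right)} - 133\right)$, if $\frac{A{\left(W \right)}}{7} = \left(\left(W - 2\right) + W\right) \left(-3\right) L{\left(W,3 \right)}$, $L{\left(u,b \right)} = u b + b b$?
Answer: $1550899$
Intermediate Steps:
$L{\left(u,b \right)} = b^{2} + b u$ ($L{\left(u,b \right)} = b u + b^{2} = b^{2} + b u$)
$A{\left(W \right)} = 7 \left(6 - 6 W\right) \left(9 + 3 W\right)$ ($A{\left(W \right)} = 7 \left(\left(W - 2\right) + W\right) \left(-3\right) 3 \left(3 + W\right) = 7 \left(\left(-2 + W\right) + W\right) \left(-3\right) \left(9 + 3 W\right) = 7 \left(-2 + 2 W\right) \left(-3\right) \left(9 + 3 W\right) = 7 \left(6 - 6 W\right) \left(9 + 3 W\right)$)
$- 31 \left(A{\left(-21 \right)} - 133\right) = - 31 \left(- 126 \left(-1 - 21\right) \left(3 - 21\right) - 133\right) = - 31 \left(\left(-126\right) \left(-22\right) \left(-18\right) - 133\right) = - 31 \left(-49896 - 133\right) = \left(-31\right) \left(-50029\right) = 1550899$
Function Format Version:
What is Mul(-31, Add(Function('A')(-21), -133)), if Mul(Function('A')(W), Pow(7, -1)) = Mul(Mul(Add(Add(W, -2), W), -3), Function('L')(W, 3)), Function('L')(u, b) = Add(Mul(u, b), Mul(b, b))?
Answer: 1550899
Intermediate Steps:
Function('L')(u, b) = Add(Pow(b, 2), Mul(b, u)) (Function('L')(u, b) = Add(Mul(b, u), Pow(b, 2)) = Add(Pow(b, 2), Mul(b, u)))
Function('A')(W) = Mul(7, Add(6, Mul(-6, W)), Add(9, Mul(3, W))) (Function('A')(W) = Mul(7, Mul(Mul(Add(Add(W, -2), W), -3), Mul(3, Add(3, W)))) = Mul(7, Mul(Mul(Add(Add(-2, W), W), -3), Add(9, Mul(3, W)))) = Mul(7, Mul(Mul(Add(-2, Mul(2, W)), -3), Add(9, Mul(3, W)))) = Mul(7, Mul(Add(6, Mul(-6, W)), Add(9, Mul(3, W)))) = Mul(7, Add(6, Mul(-6, W)), Add(9, Mul(3, W))))
Mul(-31, Add(Function('A')(-21), -133)) = Mul(-31, Add(Mul(-126, Add(-1, -21), Add(3, -21)), -133)) = Mul(-31, Add(Mul(-126, -22, -18), -133)) = Mul(-31, Add(-49896, -133)) = Mul(-31, -50029) = 1550899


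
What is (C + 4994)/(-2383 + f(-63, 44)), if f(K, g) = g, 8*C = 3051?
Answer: -43003/18712 ≈ -2.2981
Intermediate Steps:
C = 3051/8 (C = (1/8)*3051 = 3051/8 ≈ 381.38)
(C + 4994)/(-2383 + f(-63, 44)) = (3051/8 + 4994)/(-2383 + 44) = (43003/8)/(-2339) = (43003/8)*(-1/2339) = -43003/18712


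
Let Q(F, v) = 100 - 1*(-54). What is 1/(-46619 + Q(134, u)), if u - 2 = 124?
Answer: -1/46465 ≈ -2.1522e-5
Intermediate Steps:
u = 126 (u = 2 + 124 = 126)
Q(F, v) = 154 (Q(F, v) = 100 + 54 = 154)
1/(-46619 + Q(134, u)) = 1/(-46619 + 154) = 1/(-46465) = -1/46465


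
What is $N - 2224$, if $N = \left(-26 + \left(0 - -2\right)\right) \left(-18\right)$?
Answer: $-1792$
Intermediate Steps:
$N = 432$ ($N = \left(-26 + \left(0 + 2\right)\right) \left(-18\right) = \left(-26 + 2\right) \left(-18\right) = \left(-24\right) \left(-18\right) = 432$)
$N - 2224 = 432 - 2224 = -1792$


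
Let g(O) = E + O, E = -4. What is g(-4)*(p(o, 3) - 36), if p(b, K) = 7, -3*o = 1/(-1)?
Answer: 232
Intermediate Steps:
o = 1/3 (o = -1/3/(-1) = -1/3*(-1) = 1/3 ≈ 0.33333)
g(O) = -4 + O
g(-4)*(p(o, 3) - 36) = (-4 - 4)*(7 - 36) = -8*(-29) = 232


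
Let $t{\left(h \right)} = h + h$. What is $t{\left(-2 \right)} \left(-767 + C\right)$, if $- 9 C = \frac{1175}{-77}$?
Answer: $\frac{2121424}{693} \approx 3061.2$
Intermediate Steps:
$C = \frac{1175}{693}$ ($C = - \frac{1175 \frac{1}{-77}}{9} = - \frac{1175 \left(- \frac{1}{77}\right)}{9} = \left(- \frac{1}{9}\right) \left(- \frac{1175}{77}\right) = \frac{1175}{693} \approx 1.6955$)
$t{\left(h \right)} = 2 h$
$t{\left(-2 \right)} \left(-767 + C\right) = 2 \left(-2\right) \left(-767 + \frac{1175}{693}\right) = \left(-4\right) \left(- \frac{530356}{693}\right) = \frac{2121424}{693}$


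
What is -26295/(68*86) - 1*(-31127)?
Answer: 182004401/5848 ≈ 31123.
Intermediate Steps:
-26295/(68*86) - 1*(-31127) = -26295/5848 + 31127 = 182004401/5848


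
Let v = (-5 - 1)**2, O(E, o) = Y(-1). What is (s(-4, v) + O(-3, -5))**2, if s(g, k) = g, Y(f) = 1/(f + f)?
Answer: 81/4 ≈ 20.250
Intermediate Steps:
Y(f) = 1/(2*f)
O(E, o) = -1/2 (O(E, o) = (1/2)/(-1) = (1/2)*(-1) = -1/2)
v = 36 (v = (-6)**2 = 36)
(s(-4, v) + O(-3, -5))**2 = (-4 - 1/2)**2 = (-9/2)**2 = 81/4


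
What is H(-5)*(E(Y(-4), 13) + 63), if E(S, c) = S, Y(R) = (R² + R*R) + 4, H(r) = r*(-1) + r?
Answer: 0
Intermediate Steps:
H(r) = 0 (H(r) = -r + r = 0)
Y(R) = 4 + 2*R² (Y(R) = (R² + R²) + 4 = 2*R² + 4 = 4 + 2*R²)
H(-5)*(E(Y(-4), 13) + 63) = 0*((4 + 2*(-4)²) + 63) = 0*((4 + 2*16) + 63) = 0*((4 + 32) + 63) = 0*(36 + 63) = 0*99 = 0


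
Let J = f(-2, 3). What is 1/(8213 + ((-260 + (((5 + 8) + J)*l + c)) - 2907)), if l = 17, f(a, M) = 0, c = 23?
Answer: 1/5290 ≈ 0.00018904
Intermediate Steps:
J = 0
1/(8213 + ((-260 + (((5 + 8) + J)*l + c)) - 2907)) = 1/(8213 + ((-260 + (((5 + 8) + 0)*17 + 23)) - 2907)) = 1/(8213 + ((-260 + ((13 + 0)*17 + 23)) - 2907)) = 1/(8213 + ((-260 + (13*17 + 23)) - 2907)) = 1/(8213 + ((-260 + (221 + 23)) - 2907)) = 1/(8213 + ((-260 + 244) - 2907)) = 1/(8213 + (-16 - 2907)) = 1/(8213 - 2923) = 1/5290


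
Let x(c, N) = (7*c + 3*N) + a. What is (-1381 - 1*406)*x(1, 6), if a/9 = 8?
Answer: -173339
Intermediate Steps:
a = 72 (a = 9*8 = 72)
x(c, N) = 72 + 3*N + 7*c (x(c, N) = (7*c + 3*N) + 72 = (3*N + 7*c) + 72 = 72 + 3*N + 7*c)
(-1381 - 1*406)*x(1, 6) = (-1381 - 1*406)*(72 + 3*6 + 7*1) = (-1381 - 406)*(72 + 18 + 7) = -1787*97 = -173339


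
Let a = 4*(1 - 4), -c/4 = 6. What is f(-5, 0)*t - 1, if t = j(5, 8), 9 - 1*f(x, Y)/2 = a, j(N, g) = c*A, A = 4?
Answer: -4033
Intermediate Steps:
c = -24 (c = -4*6 = -24)
a = -12 (a = 4*(-3) = -12)
j(N, g) = -96 (j(N, g) = -24*4 = -96)
f(x, Y) = 42 (f(x, Y) = 18 - 2*(-12) = 18 + 24 = 42)
t = -96
f(-5, 0)*t - 1 = 42*(-96) - 1 = -4032 - 1 = -4033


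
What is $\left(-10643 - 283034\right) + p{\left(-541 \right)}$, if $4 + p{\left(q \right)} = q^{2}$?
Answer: $-1000$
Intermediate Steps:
$p{\left(q \right)} = -4 + q^{2}$
$\left(-10643 - 283034\right) + p{\left(-541 \right)} = \left(-10643 - 283034\right) - \left(4 - \left(-541\right)^{2}\right) = -293677 + \left(-4 + 292681\right) = -293677 + 292677 = -1000$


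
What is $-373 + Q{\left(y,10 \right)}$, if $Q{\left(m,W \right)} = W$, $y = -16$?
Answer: $-363$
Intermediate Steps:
$-373 + Q{\left(y,10 \right)} = -373 + 10 = -363$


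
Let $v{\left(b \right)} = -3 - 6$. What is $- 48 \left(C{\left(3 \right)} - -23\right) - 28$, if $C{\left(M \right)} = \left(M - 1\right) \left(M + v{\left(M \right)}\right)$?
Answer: $-556$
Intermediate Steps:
$v{\left(b \right)} = -9$ ($v{\left(b \right)} = -3 - 6 = -9$)
$C{\left(M \right)} = \left(-1 + M\right) \left(-9 + M\right)$ ($C{\left(M \right)} = \left(M - 1\right) \left(M - 9\right) = \left(-1 + M\right) \left(-9 + M\right)$)
$- 48 \left(C{\left(3 \right)} - -23\right) - 28 = - 48 \left(\left(9 + 3^{2} - 30\right) - -23\right) - 28 = - 48 \left(\left(9 + 9 - 30\right) + 23\right) - 28 = - 48 \left(-12 + 23\right) - 28 = \left(-48\right) 11 - 28 = -528 - 28 = -556$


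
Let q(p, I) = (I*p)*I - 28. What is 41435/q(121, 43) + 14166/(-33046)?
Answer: -899843678/3696211623 ≈ -0.24345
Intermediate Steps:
q(p, I) = -28 + p*I² (q(p, I) = p*I² - 28 = -28 + p*I²)
41435/q(121, 43) + 14166/(-33046) = 41435/(-28 + 121*43²) + 14166/(-33046) = 41435/(-28 + 121*1849) + 14166*(-1/33046) = 41435/(-28 + 223729) - 7083/16523 = 41435/223701 - 7083/16523 = -899843678/3696211623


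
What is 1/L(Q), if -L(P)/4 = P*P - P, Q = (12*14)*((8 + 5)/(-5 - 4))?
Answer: -9/2128672 ≈ -4.2280e-6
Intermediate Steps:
Q = -728/3 (Q = 168*(13/(-9)) = 168*(13*(-⅑)) = 168*(-13/9) = -728/3 ≈ -242.67)
L(P) = -4*P² + 4*P (L(P) = -4*(P*P - P) = -4*(P² - P) = -4*P² + 4*P)
1/L(Q) = 1/(4*(-728/3)*(1 - 1*(-728/3))) = 1/(4*(-728/3)*(1 + 728/3)) = 1/(4*(-728/3)*(731/3)) = 1/(-2128672/9) = -9/2128672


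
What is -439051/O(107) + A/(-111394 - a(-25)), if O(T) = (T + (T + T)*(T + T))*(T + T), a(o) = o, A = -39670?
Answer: 37865704369/121556070922 ≈ 0.31151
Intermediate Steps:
O(T) = 2*T*(T + 4*T²) (O(T) = (T + (2*T)*(2*T))*(2*T) = (T + 4*T²)*(2*T) = 2*T*(T + 4*T²))
-439051/O(107) + A/(-111394 - a(-25)) = -439051*1/(11449*(2 + 8*107)) - 39670/(-111394 - 1*(-25)) = -439051*1/(11449*(2 + 856)) - 39670/(-111394 + 25) = -439051/(11449*858) - 39670/(-111369) = -439051/9823242 - 39670*(-1/111369) = -439051*1/9823242 + 39670/111369 = -439051/9823242 + 39670/111369 = 37865704369/121556070922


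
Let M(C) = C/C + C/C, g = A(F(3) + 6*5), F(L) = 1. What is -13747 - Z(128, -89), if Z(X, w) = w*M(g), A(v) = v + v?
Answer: -13569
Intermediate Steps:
A(v) = 2*v
g = 62 (g = 2*(1 + 6*5) = 2*(1 + 30) = 2*31 = 62)
M(C) = 2 (M(C) = 1 + 1 = 2)
Z(X, w) = 2*w (Z(X, w) = w*2 = 2*w)
-13747 - Z(128, -89) = -13747 - 2*(-89) = -13747 - 1*(-178) = -13747 + 178 = -13569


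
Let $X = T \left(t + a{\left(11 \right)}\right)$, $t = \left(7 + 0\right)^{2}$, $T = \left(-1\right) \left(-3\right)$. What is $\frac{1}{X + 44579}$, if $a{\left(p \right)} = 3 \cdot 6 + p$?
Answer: $\frac{1}{44813} \approx 2.2315 \cdot 10^{-5}$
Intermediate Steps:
$T = 3$
$a{\left(p \right)} = 18 + p$
$t = 49$ ($t = 7^{2} = 49$)
$X = 234$ ($X = 3 \left(49 + \left(18 + 11\right)\right) = 3 \left(49 + 29\right) = 3 \cdot 78 = 234$)
$\frac{1}{X + 44579} = \frac{1}{234 + 44579} = \frac{1}{44813}$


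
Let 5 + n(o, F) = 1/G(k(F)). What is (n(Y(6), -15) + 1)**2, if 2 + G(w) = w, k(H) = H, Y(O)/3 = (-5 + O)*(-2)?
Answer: 4761/289 ≈ 16.474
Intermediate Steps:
Y(O) = 30 - 6*O (Y(O) = 3*((-5 + O)*(-2)) = 3*(10 - 2*O) = 30 - 6*O)
G(w) = -2 + w
n(o, F) = -5 + 1/(-2 + F)
(n(Y(6), -15) + 1)**2 = ((11 - 5*(-15))/(-2 - 15) + 1)**2 = ((11 + 75)/(-17) + 1)**2 = (-1/17*86 + 1)**2 = (-86/17 + 1)**2 = (-69/17)**2 = 4761/289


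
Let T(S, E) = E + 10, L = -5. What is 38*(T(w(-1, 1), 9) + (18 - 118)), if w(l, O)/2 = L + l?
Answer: -3078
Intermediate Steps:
w(l, O) = -10 + 2*l (w(l, O) = 2*(-5 + l) = -10 + 2*l)
T(S, E) = 10 + E
38*(T(w(-1, 1), 9) + (18 - 118)) = 38*((10 + 9) + (18 - 118)) = 38*(19 - 100) = 38*(-81) = -3078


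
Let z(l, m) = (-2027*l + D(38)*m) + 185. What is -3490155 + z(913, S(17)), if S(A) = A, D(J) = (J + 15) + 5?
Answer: -5339635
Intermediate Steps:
D(J) = 20 + J (D(J) = (15 + J) + 5 = 20 + J)
z(l, m) = 185 - 2027*l + 58*m (z(l, m) = (-2027*l + (20 + 38)*m) + 185 = (-2027*l + 58*m) + 185 = 185 - 2027*l + 58*m)
-3490155 + z(913, S(17)) = -3490155 + (185 - 2027*913 + 58*17) = -3490155 + (185 - 1850651 + 986) = -3490155 - 1849480 = -5339635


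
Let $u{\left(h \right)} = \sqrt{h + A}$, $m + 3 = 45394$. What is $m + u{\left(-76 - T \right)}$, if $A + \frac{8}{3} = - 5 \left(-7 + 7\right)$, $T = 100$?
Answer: $45391 + \frac{2 i \sqrt{402}}{3} \approx 45391.0 + 13.367 i$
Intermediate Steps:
$m = 45391$ ($m = -3 + 45394 = 45391$)
$A = - \frac{8}{3}$ ($A = - \frac{8}{3} - 5 \left(-7 + 7\right) = - \frac{8}{3} - 0 = - \frac{8}{3} + 0 = - \frac{8}{3} \approx -2.6667$)
$u{\left(h \right)} = \sqrt{- \frac{8}{3} + h}$ ($u{\left(h \right)} = \sqrt{h - \frac{8}{3}} = \sqrt{- \frac{8}{3} + h}$)
$m + u{\left(-76 - T \right)} = 45391 + \frac{\sqrt{-24 + 9 \left(-76 - 100\right)}}{3} = 45391 + \frac{\sqrt{-24 + 9 \left(-176\right)}}{3} = 45391 + \frac{\sqrt{-24 - 1584}}{3} = 45391 + \frac{\sqrt{-1608}}{3} = 45391 + \frac{2 i \sqrt{402}}{3}$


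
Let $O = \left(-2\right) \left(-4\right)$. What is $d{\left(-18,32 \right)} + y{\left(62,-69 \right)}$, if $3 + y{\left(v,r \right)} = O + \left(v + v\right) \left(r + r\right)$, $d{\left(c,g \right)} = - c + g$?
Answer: $-17057$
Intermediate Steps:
$O = 8$
$d{\left(c,g \right)} = g - c$
$y{\left(v,r \right)} = 5 + 4 r v$ ($y{\left(v,r \right)} = -3 + \left(8 + \left(v + v\right) \left(r + r\right)\right) = -3 + \left(8 + 2 v 2 r\right) = -3 + \left(8 + 4 r v\right) = 5 + 4 r v$)
$d{\left(-18,32 \right)} + y{\left(62,-69 \right)} = \left(32 - -18\right) + \left(5 + 4 \left(-69\right) 62\right) = \left(32 + 18\right) + \left(5 - 17112\right) = 50 - 17107 = -17057$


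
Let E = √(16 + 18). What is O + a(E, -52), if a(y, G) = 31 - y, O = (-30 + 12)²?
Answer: 355 - √34 ≈ 349.17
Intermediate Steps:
O = 324 (O = (-18)² = 324)
E = √34 ≈ 5.8309
O + a(E, -52) = 324 + (31 - √34) = 355 - √34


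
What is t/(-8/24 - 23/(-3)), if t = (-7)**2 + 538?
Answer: 1761/22 ≈ 80.045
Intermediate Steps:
t = 587 (t = 49 + 538 = 587)
t/(-8/24 - 23/(-3)) = 587/(-8/24 - 23/(-3)) = 587/(-8*1/24 - 23*(-1/3)) = 587/(-1/3 + 23/3) = 587/(22/3) = 587*(3/22) = 1761/22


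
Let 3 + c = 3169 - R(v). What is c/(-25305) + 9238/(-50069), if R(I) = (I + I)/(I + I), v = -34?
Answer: -26149065/84466403 ≈ -0.30958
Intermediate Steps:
R(I) = 1 (R(I) = (2*I)/((2*I)) = (2*I)*(1/(2*I)) = 1)
c = 3165 (c = -3 + (3169 - 1*1) = -3 + (3169 - 1) = -3 + 3168 = 3165)
c/(-25305) + 9238/(-50069) = 3165/(-25305) + 9238/(-50069) = 3165*(-1/25305) + 9238*(-1/50069) = -211/1687 - 9238/50069 = -26149065/84466403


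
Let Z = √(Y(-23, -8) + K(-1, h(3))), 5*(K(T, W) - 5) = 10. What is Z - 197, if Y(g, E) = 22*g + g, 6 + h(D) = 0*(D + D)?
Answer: -197 + 3*I*√58 ≈ -197.0 + 22.847*I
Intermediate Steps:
h(D) = -6 (h(D) = -6 + 0*(D + D) = -6 + 0*(2*D) = -6 + 0 = -6)
K(T, W) = 7 (K(T, W) = 5 + (⅕)*10 = 5 + 2 = 7)
Y(g, E) = 23*g
Z = 3*I*√58 (Z = √(23*(-23) + 7) = √(-529 + 7) = √(-522) = 3*I*√58 ≈ 22.847*I)
Z - 197 = 3*I*√58 - 197 = -197 + 3*I*√58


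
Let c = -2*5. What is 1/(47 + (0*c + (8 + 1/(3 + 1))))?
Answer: 4/221 ≈ 0.018100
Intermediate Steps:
c = -10
1/(47 + (0*c + (8 + 1/(3 + 1)))) = 1/(47 + (0*(-10) + (8 + 1/(3 + 1)))) = 1/(47 + (0 + (8 + 1/4))) = 1/(47 + (0 + (8 + ¼))) = 1/(47 + (0 + 33/4)) = 1/(47 + 33/4) = 1/(221/4) = 4/221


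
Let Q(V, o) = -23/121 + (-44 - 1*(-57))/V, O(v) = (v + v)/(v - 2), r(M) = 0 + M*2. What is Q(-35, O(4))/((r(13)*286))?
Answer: -1189/15745730 ≈ -7.5513e-5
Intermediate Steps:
r(M) = 2*M (r(M) = 0 + 2*M = 2*M)
O(v) = 2*v/(-2 + v) (O(v) = (2*v)/(-2 + v) = 2*v/(-2 + v))
Q(V, o) = -23/121 + 13/V (Q(V, o) = -23*1/121 + (-44 + 57)/V = -23/121 + 13/V)
Q(-35, O(4))/((r(13)*286)) = (-23/121 + 13/(-35))/(((2*13)*286)) = (-23/121 + 13*(-1/35))/((26*286)) = (-23/121 - 13/35)/7436 = -2378/4235*1/7436 = -1189/15745730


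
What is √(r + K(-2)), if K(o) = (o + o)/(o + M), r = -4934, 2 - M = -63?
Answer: I*√2175922/21 ≈ 70.243*I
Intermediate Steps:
M = 65 (M = 2 - 1*(-63) = 2 + 63 = 65)
K(o) = 2*o/(65 + o) (K(o) = (o + o)/(o + 65) = (2*o)/(65 + o) = 2*o/(65 + o))
√(r + K(-2)) = √(-4934 + 2*(-2)/(65 - 2)) = √(-4934 + 2*(-2)/63) = √(-4934 + 2*(-2)*(1/63)) = √(-4934 - 4/63) = √(-310846/63) = I*√2175922/21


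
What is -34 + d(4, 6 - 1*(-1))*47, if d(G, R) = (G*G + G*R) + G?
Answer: 2222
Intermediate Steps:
d(G, R) = G + G² + G*R (d(G, R) = (G² + G*R) + G = G + G² + G*R)
-34 + d(4, 6 - 1*(-1))*47 = -34 + (4*(1 + 4 + (6 - 1*(-1))))*47 = -34 + (4*(1 + 4 + (6 + 1)))*47 = -34 + (4*(1 + 4 + 7))*47 = -34 + (4*12)*47 = -34 + 48*47 = -34 + 2256 = 2222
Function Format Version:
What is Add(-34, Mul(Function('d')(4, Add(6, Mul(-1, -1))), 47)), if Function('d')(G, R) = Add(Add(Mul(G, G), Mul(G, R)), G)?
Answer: 2222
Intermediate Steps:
Function('d')(G, R) = Add(G, Pow(G, 2), Mul(G, R)) (Function('d')(G, R) = Add(Add(Pow(G, 2), Mul(G, R)), G) = Add(G, Pow(G, 2), Mul(G, R)))
Add(-34, Mul(Function('d')(4, Add(6, Mul(-1, -1))), 47)) = Add(-34, Mul(Mul(4, Add(1, 4, Add(6, Mul(-1, -1)))), 47)) = Add(-34, Mul(Mul(4, Add(1, 4, Add(6, 1))), 47)) = Add(-34, Mul(Mul(4, Add(1, 4, 7)), 47)) = Add(-34, Mul(Mul(4, 12), 47)) = Add(-34, Mul(48, 47)) = Add(-34, 2256) = 2222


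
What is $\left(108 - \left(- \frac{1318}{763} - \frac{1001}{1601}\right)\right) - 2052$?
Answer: $- \frac{2371844591}{1221563} \approx -1941.6$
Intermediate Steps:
$\left(108 - \left(- \frac{1318}{763} - \frac{1001}{1601}\right)\right) - 2052 = \left(108 - - \frac{2873881}{1221563}\right) - 2052 = \left(108 + \left(\frac{1318}{763} + \frac{1001}{1601}\right)\right) - 2052 = \left(108 + \frac{2873881}{1221563}\right) - 2052 = \frac{134802685}{1221563} - 2052 = - \frac{2371844591}{1221563}$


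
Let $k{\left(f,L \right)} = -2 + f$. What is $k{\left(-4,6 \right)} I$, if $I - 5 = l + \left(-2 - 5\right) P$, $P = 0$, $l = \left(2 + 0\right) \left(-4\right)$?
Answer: $18$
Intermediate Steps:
$l = -8$ ($l = 2 \left(-4\right) = -8$)
$I = -3$ ($I = 5 - \left(8 - \left(-2 - 5\right) 0\right) = 5 - 8 = -3$)
$k{\left(-4,6 \right)} I = \left(-2 - 4\right) \left(-3\right) = \left(-6\right) \left(-3\right) = 18$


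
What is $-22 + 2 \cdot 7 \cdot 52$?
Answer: $706$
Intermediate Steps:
$-22 + 2 \cdot 7 \cdot 52 = -22 + 14 \cdot 52 = -22 + 728 = 706$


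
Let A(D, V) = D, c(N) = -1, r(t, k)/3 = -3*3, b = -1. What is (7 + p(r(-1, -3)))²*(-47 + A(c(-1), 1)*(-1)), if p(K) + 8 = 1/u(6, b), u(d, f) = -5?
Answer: -1656/25 ≈ -66.240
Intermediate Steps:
r(t, k) = -27 (r(t, k) = 3*(-3*3) = 3*(-9) = -27)
p(K) = -41/5 (p(K) = -8 + 1/(-5) = -8 - ⅕ = -41/5)
(7 + p(r(-1, -3)))²*(-47 + A(c(-1), 1)*(-1)) = (7 - 41/5)²*(-47 - 1*(-1)) = (-6/5)²*(-47 + 1) = (36/25)*(-46) = -1656/25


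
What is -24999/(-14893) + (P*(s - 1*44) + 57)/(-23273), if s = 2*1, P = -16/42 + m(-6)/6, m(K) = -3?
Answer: 580401785/346604789 ≈ 1.6745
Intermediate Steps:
P = -37/42 (P = -16/42 - 3/6 = -16*1/42 - 3*⅙ = -8/21 - ½ = -37/42 ≈ -0.88095)
s = 2
-24999/(-14893) + (P*(s - 1*44) + 57)/(-23273) = -24999/(-14893) + (-37*(2 - 1*44)/42 + 57)/(-23273) = -24999*(-1/14893) + (-37*(2 - 44)/42 + 57)*(-1/23273) = 24999/14893 + (-37/42*(-42) + 57)*(-1/23273) = 24999/14893 + (37 + 57)*(-1/23273) = 24999/14893 + 94*(-1/23273) = 24999/14893 - 94/23273 = 580401785/346604789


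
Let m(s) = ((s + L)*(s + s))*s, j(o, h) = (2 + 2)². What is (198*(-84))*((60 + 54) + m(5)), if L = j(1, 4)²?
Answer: -218943648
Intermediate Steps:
j(o, h) = 16 (j(o, h) = 4² = 16)
L = 256 (L = 16² = 256)
m(s) = 2*s²*(256 + s) (m(s) = ((s + 256)*(s + s))*s = ((256 + s)*(2*s))*s = (2*s*(256 + s))*s = 2*s²*(256 + s))
(198*(-84))*((60 + 54) + m(5)) = (198*(-84))*((60 + 54) + 2*5²*(256 + 5)) = -16632*(114 + 2*25*261) = -16632*(114 + 13050) = -16632*13164 = -218943648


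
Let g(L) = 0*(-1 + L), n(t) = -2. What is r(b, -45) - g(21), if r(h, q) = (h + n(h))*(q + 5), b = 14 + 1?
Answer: -520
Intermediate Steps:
b = 15
r(h, q) = (-2 + h)*(5 + q) (r(h, q) = (h - 2)*(q + 5) = (-2 + h)*(5 + q))
g(L) = 0
r(b, -45) - g(21) = (-10 - 2*(-45) + 5*15 + 15*(-45)) - 1*0 = (-10 + 90 + 75 - 675) + 0 = -520 + 0 = -520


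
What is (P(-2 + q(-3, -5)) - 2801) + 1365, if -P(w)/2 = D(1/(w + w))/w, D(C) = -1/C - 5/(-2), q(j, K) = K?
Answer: -10019/7 ≈ -1431.3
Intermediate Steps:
D(C) = 5/2 - 1/C (D(C) = -1/C - 5*(-½) = -1/C + 5/2 = 5/2 - 1/C)
P(w) = -2*(5/2 - 2*w)/w (P(w) = -2*(5/2 - 1/(1/(w + w)))/w = -2*(5/2 - 1/(1/(2*w)))/w = -2*(5/2 - 2*w)/w)
(P(-2 + q(-3, -5)) - 2801) + 1365 = ((4 - 5/(-2 - 5)) - 2801) + 1365 = ((4 - 5/(-7)) - 2801) + 1365 = ((4 - 5*(-⅐)) - 2801) + 1365 = ((4 + 5/7) - 2801) + 1365 = (33/7 - 2801) + 1365 = -19574/7 + 1365 = -10019/7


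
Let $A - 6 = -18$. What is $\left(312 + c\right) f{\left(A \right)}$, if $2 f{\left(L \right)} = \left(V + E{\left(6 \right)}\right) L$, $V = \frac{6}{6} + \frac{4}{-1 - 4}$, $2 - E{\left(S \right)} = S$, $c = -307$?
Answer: $114$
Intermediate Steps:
$A = -12$ ($A = 6 - 18 = -12$)
$E{\left(S \right)} = 2 - S$
$V = \frac{1}{5}$ ($V = 6 \cdot \frac{1}{6} + \frac{4}{-1 - 4} = 1 + \frac{4}{-5} = 1 + 4 \left(- \frac{1}{5}\right) = 1 - \frac{4}{5} = \frac{1}{5} \approx 0.2$)
$f{\left(L \right)} = - \frac{19 L}{10}$ ($f{\left(L \right)} = \frac{\left(\frac{1}{5} + \left(2 - 6\right)\right) L}{2} = \frac{\left(\frac{1}{5} - 4\right) L}{2} = \frac{\left(- \frac{19}{5}\right) L}{2} = - \frac{19 L}{10}$)
$\left(312 + c\right) f{\left(A \right)} = \left(312 - 307\right) \left(\left(- \frac{19}{10}\right) \left(-12\right)\right) = 5 \cdot \frac{114}{5} = 114$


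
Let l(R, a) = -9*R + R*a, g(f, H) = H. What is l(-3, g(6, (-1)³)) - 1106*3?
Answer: -3288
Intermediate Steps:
l(-3, g(6, (-1)³)) - 1106*3 = -3*(-9 + (-1)³) - 1106*3 = -3*(-9 - 1) - 158*21 = -3*(-10) - 3318 = 30 - 3318 = -3288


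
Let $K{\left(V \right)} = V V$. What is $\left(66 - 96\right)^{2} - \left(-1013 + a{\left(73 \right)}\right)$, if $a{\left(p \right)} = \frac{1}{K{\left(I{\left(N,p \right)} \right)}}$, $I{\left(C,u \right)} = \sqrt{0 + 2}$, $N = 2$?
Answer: $\frac{3825}{2} \approx 1912.5$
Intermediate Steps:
$I{\left(C,u \right)} = \sqrt{2}$
$K{\left(V \right)} = V^{2}$
$a{\left(p \right)} = \frac{1}{2}$ ($a{\left(p \right)} = \frac{1}{\left(\sqrt{2}\right)^{2}} = \frac{1}{2}$)
$\left(66 - 96\right)^{2} - \left(-1013 + a{\left(73 \right)}\right) = \left(66 - 96\right)^{2} + \left(1013 - \frac{1}{2}\right) = \left(-30\right)^{2} + \left(1013 - \frac{1}{2}\right) = 900 + \frac{2025}{2} = \frac{3825}{2}$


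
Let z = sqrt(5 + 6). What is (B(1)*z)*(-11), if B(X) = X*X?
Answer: -11*sqrt(11) ≈ -36.483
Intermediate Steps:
B(X) = X**2
z = sqrt(11) ≈ 3.3166
(B(1)*z)*(-11) = (1**2*sqrt(11))*(-11) = (1*sqrt(11))*(-11) = sqrt(11)*(-11) = -11*sqrt(11)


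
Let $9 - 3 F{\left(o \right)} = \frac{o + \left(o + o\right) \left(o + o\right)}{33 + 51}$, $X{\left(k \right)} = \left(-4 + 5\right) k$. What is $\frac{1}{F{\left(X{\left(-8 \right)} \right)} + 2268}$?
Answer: $\frac{63}{143011} \approx 0.00044053$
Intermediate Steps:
$X{\left(k \right)} = k$ ($X{\left(k \right)} = 1 k = k$)
$F{\left(o \right)} = 3 - \frac{o^{2}}{63} - \frac{o}{252}$ ($F{\left(o \right)} = 3 - \frac{\left(o + \left(o + o\right) \left(o + o\right)\right) \frac{1}{33 + 51}}{3} = 3 - \frac{\left(o + 2 o 2 o\right) \frac{1}{84}}{3} = 3 - \frac{\left(o + 4 o^{2}\right) \frac{1}{84}}{3} = 3 - \frac{\frac{o^{2}}{21} + \frac{o}{84}}{3} = 3 - \left(\frac{o^{2}}{63} + \frac{o}{252}\right) = 3 - \frac{o^{2}}{63} - \frac{o}{252}$)
$\frac{1}{F{\left(X{\left(-8 \right)} \right)} + 2268} = \frac{1}{\left(3 - \frac{\left(-8\right)^{2}}{63} - - \frac{2}{63}\right) + 2268} = \frac{1}{\left(3 - \frac{64}{63} + \frac{2}{63}\right) + 2268} = \frac{1}{\frac{127}{63} + 2268} = \frac{1}{\frac{143011}{63}} = \frac{63}{143011}$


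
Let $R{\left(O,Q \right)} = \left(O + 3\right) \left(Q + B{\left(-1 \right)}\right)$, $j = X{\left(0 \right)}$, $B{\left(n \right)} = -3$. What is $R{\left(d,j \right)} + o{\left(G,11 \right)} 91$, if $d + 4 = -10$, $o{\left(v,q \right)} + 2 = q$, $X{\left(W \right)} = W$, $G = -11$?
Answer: $852$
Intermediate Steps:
$o{\left(v,q \right)} = -2 + q$
$j = 0$
$d = -14$ ($d = -4 - 10 = -14$)
$R{\left(O,Q \right)} = \left(-3 + Q\right) \left(3 + O\right)$ ($R{\left(O,Q \right)} = \left(O + 3\right) \left(Q - 3\right) = \left(3 + O\right) \left(-3 + Q\right) = \left(-3 + Q\right) \left(3 + O\right)$)
$R{\left(d,j \right)} + o{\left(G,11 \right)} 91 = \left(-9 - -42 + 3 \cdot 0 - 0\right) + \left(-2 + 11\right) 91 = \left(-9 + 42 + 0 + 0\right) + 9 \cdot 91 = 33 + 819 = 852$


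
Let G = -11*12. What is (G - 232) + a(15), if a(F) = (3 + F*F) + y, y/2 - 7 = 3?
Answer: -116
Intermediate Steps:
y = 20 (y = 14 + 2*3 = 14 + 6 = 20)
a(F) = 23 + F² (a(F) = (3 + F*F) + 20 = (3 + F²) + 20 = 23 + F²)
G = -132
(G - 232) + a(15) = (-132 - 232) + (23 + 15²) = -364 + (23 + 225) = -364 + 248 = -116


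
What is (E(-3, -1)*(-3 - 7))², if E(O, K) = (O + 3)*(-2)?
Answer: 0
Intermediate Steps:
E(O, K) = -6 - 2*O (E(O, K) = (3 + O)*(-2) = -6 - 2*O)
(E(-3, -1)*(-3 - 7))² = ((-6 - 2*(-3))*(-3 - 7))² = ((-6 + 6)*(-10))² = (0*(-10))² = 0² = 0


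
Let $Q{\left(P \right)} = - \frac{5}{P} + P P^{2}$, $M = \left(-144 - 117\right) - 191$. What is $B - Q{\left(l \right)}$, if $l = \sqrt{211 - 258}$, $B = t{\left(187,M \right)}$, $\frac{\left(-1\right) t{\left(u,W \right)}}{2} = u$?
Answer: $-374 + \frac{2204 i \sqrt{47}}{47} \approx -374.0 + 321.49 i$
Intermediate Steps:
$M = -452$ ($M = \left(-144 - 117\right) - 191 = -261 - 191 = -452$)
$t{\left(u,W \right)} = - 2 u$
$B = -374$ ($B = \left(-2\right) 187 = -374$)
$l = i \sqrt{47}$ ($l = \sqrt{-47} = i \sqrt{47} \approx 6.8557 i$)
$Q{\left(P \right)} = P^{3} - \frac{5}{P}$ ($Q{\left(P \right)} = - \frac{5}{P} + P^{3} = P^{3} - \frac{5}{P}$)
$B - Q{\left(l \right)} = -374 - \frac{-5 + \left(i \sqrt{47}\right)^{4}}{i \sqrt{47}} = -374 - - \frac{i \sqrt{47}}{47} \left(-5 + 2209\right) = -374 - - \frac{i \sqrt{47}}{47} \cdot 2204 = -374 - - \frac{2204 i \sqrt{47}}{47} = -374 + \frac{2204 i \sqrt{47}}{47}$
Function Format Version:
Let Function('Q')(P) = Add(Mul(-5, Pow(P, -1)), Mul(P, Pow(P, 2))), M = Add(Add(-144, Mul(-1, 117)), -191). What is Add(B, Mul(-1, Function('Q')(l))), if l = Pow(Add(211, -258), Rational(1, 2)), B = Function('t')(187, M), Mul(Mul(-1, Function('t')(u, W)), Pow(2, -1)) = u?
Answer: Add(-374, Mul(Rational(2204, 47), I, Pow(47, Rational(1, 2)))) ≈ Add(-374.00, Mul(321.49, I))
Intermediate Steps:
M = -452 (M = Add(Add(-144, -117), -191) = Add(-261, -191) = -452)
Function('t')(u, W) = Mul(-2, u)
B = -374 (B = Mul(-2, 187) = -374)
l = Mul(I, Pow(47, Rational(1, 2))) (l = Pow(-47, Rational(1, 2)) = Mul(I, Pow(47, Rational(1, 2))) ≈ Mul(6.8557, I))
Function('Q')(P) = Add(Pow(P, 3), Mul(-5, Pow(P, -1))) (Function('Q')(P) = Add(Mul(-5, Pow(P, -1)), Pow(P, 3)) = Add(Pow(P, 3), Mul(-5, Pow(P, -1))))
Add(B, Mul(-1, Function('Q')(l))) = Add(-374, Mul(-1, Mul(Pow(Mul(I, Pow(47, Rational(1, 2))), -1), Add(-5, Pow(Mul(I, Pow(47, Rational(1, 2))), 4))))) = Add(-374, Mul(-1, Mul(Mul(Rational(-1, 47), I, Pow(47, Rational(1, 2))), Add(-5, 2209)))) = Add(-374, Mul(-1, Mul(Mul(Rational(-1, 47), I, Pow(47, Rational(1, 2))), 2204))) = Add(-374, Mul(-1, Mul(Rational(-2204, 47), I, Pow(47, Rational(1, 2))))) = Add(-374, Mul(Rational(2204, 47), I, Pow(47, Rational(1, 2))))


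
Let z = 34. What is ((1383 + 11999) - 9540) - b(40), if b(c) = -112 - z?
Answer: 3988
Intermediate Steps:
b(c) = -146 (b(c) = -112 - 1*34 = -112 - 34 = -146)
((1383 + 11999) - 9540) - b(40) = ((1383 + 11999) - 9540) - 1*(-146) = (13382 - 9540) + 146 = 3842 + 146 = 3988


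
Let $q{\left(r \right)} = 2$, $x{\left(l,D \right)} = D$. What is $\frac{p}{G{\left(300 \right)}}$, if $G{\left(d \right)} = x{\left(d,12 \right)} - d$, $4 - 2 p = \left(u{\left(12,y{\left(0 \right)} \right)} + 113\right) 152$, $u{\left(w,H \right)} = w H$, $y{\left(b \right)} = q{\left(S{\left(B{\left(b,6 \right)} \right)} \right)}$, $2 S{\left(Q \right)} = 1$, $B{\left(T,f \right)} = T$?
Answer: $\frac{1735}{48} \approx 36.146$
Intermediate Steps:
$S{\left(Q \right)} = \frac{1}{2}$ ($S{\left(Q \right)} = \frac{1}{2} \cdot 1 = \frac{1}{2}$)
$y{\left(b \right)} = 2$
$u{\left(w,H \right)} = H w$
$p = -10410$ ($p = 2 - \frac{\left(2 \cdot 12 + 113\right) 152}{2} = 2 - \frac{\left(24 + 113\right) 152}{2} = 2 - \frac{137 \cdot 152}{2} = 2 - 10412 = -10410$)
$G{\left(d \right)} = 12 - d$
$\frac{p}{G{\left(300 \right)}} = - \frac{10410}{12 - 300} = - \frac{10410}{-288} = \left(-10410\right) \left(- \frac{1}{288}\right) = \frac{1735}{48}$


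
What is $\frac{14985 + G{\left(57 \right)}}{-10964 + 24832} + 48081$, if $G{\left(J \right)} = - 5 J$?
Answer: $\frac{166700502}{3467} \approx 48082.0$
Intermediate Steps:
$\frac{14985 + G{\left(57 \right)}}{-10964 + 24832} + 48081 = \frac{14985 - 285}{-10964 + 24832} + 48081 = \frac{14985 - 285}{13868} + 48081 = 14700 \cdot \frac{1}{13868} + 48081 = \frac{3675}{3467} + 48081 = \frac{166700502}{3467}$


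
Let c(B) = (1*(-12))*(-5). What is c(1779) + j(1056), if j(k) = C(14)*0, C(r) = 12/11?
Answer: 60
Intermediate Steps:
C(r) = 12/11 (C(r) = 12*(1/11) = 12/11)
c(B) = 60 (c(B) = -12*(-5) = 60)
j(k) = 0 (j(k) = (12/11)*0 = 0)
c(1779) + j(1056) = 60 + 0 = 60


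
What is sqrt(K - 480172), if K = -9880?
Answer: 2*I*sqrt(122513) ≈ 700.04*I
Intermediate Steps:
sqrt(K - 480172) = sqrt(-9880 - 480172) = sqrt(-490052) = 2*I*sqrt(122513)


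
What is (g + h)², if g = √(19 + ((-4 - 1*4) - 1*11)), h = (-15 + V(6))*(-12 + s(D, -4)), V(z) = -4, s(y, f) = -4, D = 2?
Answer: 92416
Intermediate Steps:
h = 304 (h = (-15 - 4)*(-12 - 4) = -19*(-16) = 304)
g = 0 (g = √(19 + ((-4 - 4) - 11)) = √(19 + (-8 - 11)) = √(19 - 19) = √0 = 0)
(g + h)² = (0 + 304)² = 304² = 92416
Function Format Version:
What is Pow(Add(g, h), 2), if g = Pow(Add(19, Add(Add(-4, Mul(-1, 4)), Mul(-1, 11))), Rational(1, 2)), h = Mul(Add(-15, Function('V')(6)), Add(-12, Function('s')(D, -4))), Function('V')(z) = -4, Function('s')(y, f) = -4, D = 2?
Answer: 92416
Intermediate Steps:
h = 304 (h = Mul(Add(-15, -4), Add(-12, -4)) = Mul(-19, -16) = 304)
g = 0 (g = Pow(Add(19, Add(Add(-4, -4), -11)), Rational(1, 2)) = Pow(Add(19, Add(-8, -11)), Rational(1, 2)) = Pow(Add(19, -19), Rational(1, 2)) = Pow(0, Rational(1, 2)) = 0)
Pow(Add(g, h), 2) = Pow(Add(0, 304), 2) = Pow(304, 2) = 92416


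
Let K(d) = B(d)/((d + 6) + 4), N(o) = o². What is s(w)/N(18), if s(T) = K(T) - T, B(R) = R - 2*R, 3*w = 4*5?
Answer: -53/2430 ≈ -0.021811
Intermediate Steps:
w = 20/3 (w = (4*5)/3 = (⅓)*20 = 20/3 ≈ 6.6667)
B(R) = -R
K(d) = -d/(10 + d) (K(d) = (-d)/((d + 6) + 4) = (-d)/((6 + d) + 4) = (-d)/(10 + d) = -d/(10 + d))
s(T) = -T - T/(10 + T) (s(T) = -T/(10 + T) - T = -T - T/(10 + T))
s(w)/N(18) = (20*(-11 - 1*20/3)/(3*(10 + 20/3)))/(18²) = (20*(-11 - 20/3)/(3*(50/3)))/324 = ((20/3)*(3/50)*(-53/3))*(1/324) = -106/15*1/324 = -53/2430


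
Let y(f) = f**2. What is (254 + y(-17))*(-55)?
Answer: -29865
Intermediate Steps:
(254 + y(-17))*(-55) = (254 + (-17)**2)*(-55) = (254 + 289)*(-55) = 543*(-55) = -29865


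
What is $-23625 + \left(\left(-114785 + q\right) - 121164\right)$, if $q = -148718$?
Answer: $-408292$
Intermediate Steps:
$-23625 + \left(\left(-114785 + q\right) - 121164\right) = -23625 - 384667 = -408292$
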